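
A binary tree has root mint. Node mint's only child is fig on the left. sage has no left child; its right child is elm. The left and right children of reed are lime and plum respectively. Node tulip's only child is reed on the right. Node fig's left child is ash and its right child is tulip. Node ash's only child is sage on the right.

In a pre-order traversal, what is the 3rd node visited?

ash

Pre-order visits the node, then its left subtree, then its right subtree.
Visit mint.
At mint: go left to fig.
  Visit fig.
  At fig: go left to ash.
    Visit ash.
    At ash: no left child.
    At ash: go right to sage.
      Visit sage.
      At sage: no left child.
      At sage: go right to elm.
        elm is a leaf — visit elm.
  At fig: go right to tulip.
    Visit tulip.
    At tulip: no left child.
    At tulip: go right to reed.
      Visit reed.
      At reed: go left to lime.
        lime is a leaf — visit lime.
      At reed: go right to plum.
        plum is a leaf — visit plum.
At mint: no right child.
Full pre-order sequence: mint, fig, ash, sage, elm, tulip, reed, lime, plum.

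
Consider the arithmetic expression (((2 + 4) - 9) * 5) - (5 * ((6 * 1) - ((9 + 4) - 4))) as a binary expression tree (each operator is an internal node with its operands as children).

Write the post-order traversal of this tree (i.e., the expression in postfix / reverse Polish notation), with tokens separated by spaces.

Post-order on an expression tree gives postfix notation: for each operator, emit left operand, right operand, then the operator.

2 4 + 9 - 5 * 5 6 1 * 9 4 + 4 - - * -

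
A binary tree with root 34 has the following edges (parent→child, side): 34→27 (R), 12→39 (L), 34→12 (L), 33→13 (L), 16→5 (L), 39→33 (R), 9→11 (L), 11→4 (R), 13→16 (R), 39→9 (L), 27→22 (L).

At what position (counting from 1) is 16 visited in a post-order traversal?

Post-order visits the left subtree, then the right subtree, then the node.
At 34: go left to 12.
  At 12: go left to 39.
    At 39: go left to 9.
      At 9: go left to 11.
        At 11: no left child.
        At 11: go right to 4.
          4 is a leaf — visit 4.
        Visit 11.
      At 9: no right child.
      Visit 9.
    At 39: go right to 33.
      At 33: go left to 13.
        At 13: no left child.
        At 13: go right to 16.
          At 16: go left to 5.
            5 is a leaf — visit 5.
          At 16: no right child.
          Visit 16.
        Visit 13.
      At 33: no right child.
      Visit 33.
    Visit 39.
  At 12: no right child.
  Visit 12.
At 34: go right to 27.
  At 27: go left to 22.
    22 is a leaf — visit 22.
  At 27: no right child.
  Visit 27.
Visit 34.
Full post-order sequence: 4, 11, 9, 5, 16, 13, 33, 39, 12, 22, 27, 34.

5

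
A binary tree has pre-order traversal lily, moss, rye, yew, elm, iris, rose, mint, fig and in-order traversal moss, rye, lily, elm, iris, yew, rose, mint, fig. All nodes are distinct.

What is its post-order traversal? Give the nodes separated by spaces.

The first element of pre-order is the root; it splits in-order into left and right subtrees.
Root lily: left subtree has 2 nodes {moss, rye}, right has 6 {elm, iris, yew, rose, mint, fig}.
  Root moss: left subtree has 0 nodes { }, right has 1 {rye}.
  Root yew: left subtree has 2 nodes {elm, iris}, right has 3 {rose, mint, fig}.
    Root elm: left subtree has 0 nodes { }, right has 1 {iris}.
    Root rose: left subtree has 0 nodes { }, right has 2 {mint, fig}.
      Root mint: left subtree has 0 nodes { }, right has 1 {fig}.

rye moss iris elm fig mint rose yew lily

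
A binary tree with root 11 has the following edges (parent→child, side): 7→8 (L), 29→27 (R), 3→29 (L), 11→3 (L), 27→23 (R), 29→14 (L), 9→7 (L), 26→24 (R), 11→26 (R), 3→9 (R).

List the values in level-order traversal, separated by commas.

11, 3, 26, 29, 9, 24, 14, 27, 7, 23, 8

Level-order visits nodes level by level from the root, left to right within each level.
Level 0: 11
Level 1: 3, 26
Level 2: 29, 9, 24
Level 3: 14, 27, 7
Level 4: 23, 8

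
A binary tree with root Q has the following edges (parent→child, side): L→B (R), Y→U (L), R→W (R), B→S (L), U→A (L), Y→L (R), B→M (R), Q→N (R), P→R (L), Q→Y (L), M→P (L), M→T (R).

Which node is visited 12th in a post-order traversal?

N

Post-order visits the left subtree, then the right subtree, then the node.
At Q: go left to Y.
  At Y: go left to U.
    At U: go left to A.
      A is a leaf — visit A.
    At U: no right child.
    Visit U.
  At Y: go right to L.
    At L: no left child.
    At L: go right to B.
      At B: go left to S.
        S is a leaf — visit S.
      At B: go right to M.
        At M: go left to P.
          At P: go left to R.
            At R: no left child.
            At R: go right to W.
              W is a leaf — visit W.
            Visit R.
          At P: no right child.
          Visit P.
        At M: go right to T.
          T is a leaf — visit T.
        Visit M.
      Visit B.
    Visit L.
  Visit Y.
At Q: go right to N.
  N is a leaf — visit N.
Visit Q.
Full post-order sequence: A, U, S, W, R, P, T, M, B, L, Y, N, Q.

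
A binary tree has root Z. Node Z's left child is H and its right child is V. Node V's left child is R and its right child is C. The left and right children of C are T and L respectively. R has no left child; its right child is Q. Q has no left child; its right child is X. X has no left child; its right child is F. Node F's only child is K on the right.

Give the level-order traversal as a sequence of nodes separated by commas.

Level-order visits nodes level by level from the root, left to right within each level.
Level 0: Z
Level 1: H, V
Level 2: R, C
Level 3: Q, T, L
Level 4: X
Level 5: F
Level 6: K

Z, H, V, R, C, Q, T, L, X, F, K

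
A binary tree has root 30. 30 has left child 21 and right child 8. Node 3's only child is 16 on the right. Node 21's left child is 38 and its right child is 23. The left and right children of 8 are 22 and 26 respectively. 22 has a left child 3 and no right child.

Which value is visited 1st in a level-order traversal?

30

Level-order visits nodes level by level from the root, left to right within each level.
Level 0: 30
Level 1: 21, 8
Level 2: 38, 23, 22, 26
Level 3: 3
Level 4: 16
Full level-order sequence: 30, 21, 8, 38, 23, 22, 26, 3, 16.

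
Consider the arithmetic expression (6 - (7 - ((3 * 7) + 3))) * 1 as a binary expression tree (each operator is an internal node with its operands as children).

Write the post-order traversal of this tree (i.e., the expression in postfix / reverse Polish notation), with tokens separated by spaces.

6 7 3 7 * 3 + - - 1 *

Post-order on an expression tree gives postfix notation: for each operator, emit left operand, right operand, then the operator.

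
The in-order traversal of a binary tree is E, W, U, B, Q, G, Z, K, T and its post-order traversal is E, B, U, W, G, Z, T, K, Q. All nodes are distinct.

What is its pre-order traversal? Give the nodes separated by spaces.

The last element of post-order is the root; it splits in-order into left and right subtrees.
Root Q: left subtree has 4 nodes {E, W, U, B}, right has 4 {G, Z, K, T}.
  Root W: left subtree has 1 node {E}, right has 2 {U, B}.
    Root U: left subtree has 0 nodes { }, right has 1 {B}.
  Root K: left subtree has 2 nodes {G, Z}, right has 1 {T}.
    Root Z: left subtree has 1 node {G}, right has 0 { }.

Q W E U B K Z G T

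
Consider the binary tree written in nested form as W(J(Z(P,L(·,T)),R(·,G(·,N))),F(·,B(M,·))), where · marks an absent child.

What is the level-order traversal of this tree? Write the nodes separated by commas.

W, J, F, Z, R, B, P, L, G, M, T, N

Level-order visits nodes level by level from the root, left to right within each level.
Level 0: W
Level 1: J, F
Level 2: Z, R, B
Level 3: P, L, G, M
Level 4: T, N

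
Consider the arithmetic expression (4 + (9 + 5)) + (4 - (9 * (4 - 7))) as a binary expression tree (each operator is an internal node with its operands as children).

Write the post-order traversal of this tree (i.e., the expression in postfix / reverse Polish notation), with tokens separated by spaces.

Post-order on an expression tree gives postfix notation: for each operator, emit left operand, right operand, then the operator.

4 9 5 + + 4 9 4 7 - * - +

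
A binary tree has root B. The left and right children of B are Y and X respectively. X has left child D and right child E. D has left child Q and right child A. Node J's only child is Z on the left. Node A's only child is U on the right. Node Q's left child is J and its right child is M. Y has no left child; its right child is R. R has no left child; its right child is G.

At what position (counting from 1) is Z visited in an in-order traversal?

In-order visits the left subtree, then the node, then the right subtree.
At B: go left to Y.
  At Y: no left child.
  Visit Y.
  At Y: go right to R.
    At R: no left child.
    Visit R.
    At R: go right to G.
      G is a leaf — visit G.
Visit B.
At B: go right to X.
  At X: go left to D.
    At D: go left to Q.
      At Q: go left to J.
        At J: go left to Z.
          Z is a leaf — visit Z.
        Visit J.
        At J: no right child.
      Visit Q.
      At Q: go right to M.
        M is a leaf — visit M.
    Visit D.
    At D: go right to A.
      At A: no left child.
      Visit A.
      At A: go right to U.
        U is a leaf — visit U.
  Visit X.
  At X: go right to E.
    E is a leaf — visit E.
Full in-order sequence: Y, R, G, B, Z, J, Q, M, D, A, U, X, E.

5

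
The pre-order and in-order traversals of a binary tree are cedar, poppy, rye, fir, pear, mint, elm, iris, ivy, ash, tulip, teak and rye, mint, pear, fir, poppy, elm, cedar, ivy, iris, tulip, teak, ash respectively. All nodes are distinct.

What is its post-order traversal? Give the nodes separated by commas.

mint, pear, fir, rye, elm, poppy, ivy, teak, tulip, ash, iris, cedar

The first element of pre-order is the root; it splits in-order into left and right subtrees.
Root cedar: left subtree has 6 nodes {rye, mint, pear, fir, poppy, elm}, right has 5 {ivy, iris, tulip, teak, ash}.
  Root poppy: left subtree has 4 nodes {rye, mint, pear, fir}, right has 1 {elm}.
    Root rye: left subtree has 0 nodes { }, right has 3 {mint, pear, fir}.
      Root fir: left subtree has 2 nodes {mint, pear}, right has 0 { }.
        Root pear: left subtree has 1 node {mint}, right has 0 { }.
  Root iris: left subtree has 1 node {ivy}, right has 3 {tulip, teak, ash}.
    Root ash: left subtree has 2 nodes {tulip, teak}, right has 0 { }.
      Root tulip: left subtree has 0 nodes { }, right has 1 {teak}.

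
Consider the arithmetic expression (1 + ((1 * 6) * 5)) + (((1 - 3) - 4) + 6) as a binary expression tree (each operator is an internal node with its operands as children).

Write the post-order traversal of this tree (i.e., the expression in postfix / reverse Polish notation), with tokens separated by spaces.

1 1 6 * 5 * + 1 3 - 4 - 6 + +

Post-order on an expression tree gives postfix notation: for each operator, emit left operand, right operand, then the operator.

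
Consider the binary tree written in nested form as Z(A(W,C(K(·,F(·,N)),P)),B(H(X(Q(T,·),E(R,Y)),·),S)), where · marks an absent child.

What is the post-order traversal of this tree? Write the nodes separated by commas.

W, N, F, K, P, C, A, T, Q, R, Y, E, X, H, S, B, Z

Post-order visits the left subtree, then the right subtree, then the node.
At Z: go left to A.
  At A: go left to W.
    W is a leaf — visit W.
  At A: go right to C.
    At C: go left to K.
      At K: no left child.
      At K: go right to F.
        At F: no left child.
        At F: go right to N.
          N is a leaf — visit N.
        Visit F.
      Visit K.
    At C: go right to P.
      P is a leaf — visit P.
    Visit C.
  Visit A.
At Z: go right to B.
  At B: go left to H.
    At H: go left to X.
      At X: go left to Q.
        At Q: go left to T.
          T is a leaf — visit T.
        At Q: no right child.
        Visit Q.
      At X: go right to E.
        At E: go left to R.
          R is a leaf — visit R.
        At E: go right to Y.
          Y is a leaf — visit Y.
        Visit E.
      Visit X.
    At H: no right child.
    Visit H.
  At B: go right to S.
    S is a leaf — visit S.
  Visit B.
Visit Z.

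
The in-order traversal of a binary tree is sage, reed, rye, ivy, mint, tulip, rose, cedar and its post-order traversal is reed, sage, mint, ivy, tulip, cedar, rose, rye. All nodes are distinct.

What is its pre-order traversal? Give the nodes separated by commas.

The last element of post-order is the root; it splits in-order into left and right subtrees.
Root rye: left subtree has 2 nodes {sage, reed}, right has 5 {ivy, mint, tulip, rose, cedar}.
  Root sage: left subtree has 0 nodes { }, right has 1 {reed}.
  Root rose: left subtree has 3 nodes {ivy, mint, tulip}, right has 1 {cedar}.
    Root tulip: left subtree has 2 nodes {ivy, mint}, right has 0 { }.
      Root ivy: left subtree has 0 nodes { }, right has 1 {mint}.

rye, sage, reed, rose, tulip, ivy, mint, cedar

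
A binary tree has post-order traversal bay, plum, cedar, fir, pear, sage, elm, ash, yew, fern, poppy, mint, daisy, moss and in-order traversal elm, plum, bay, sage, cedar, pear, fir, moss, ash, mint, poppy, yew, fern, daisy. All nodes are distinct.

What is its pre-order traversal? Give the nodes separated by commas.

The last element of post-order is the root; it splits in-order into left and right subtrees.
Root moss: left subtree has 7 nodes {elm, plum, bay, sage, cedar, pear, fir}, right has 6 {ash, mint, poppy, yew, fern, daisy}.
  Root elm: left subtree has 0 nodes { }, right has 6 {plum, bay, sage, cedar, pear, fir}.
    Root sage: left subtree has 2 nodes {plum, bay}, right has 3 {cedar, pear, fir}.
      Root plum: left subtree has 0 nodes { }, right has 1 {bay}.
      Root pear: left subtree has 1 node {cedar}, right has 1 {fir}.
  Root daisy: left subtree has 5 nodes {ash, mint, poppy, yew, fern}, right has 0 { }.
    Root mint: left subtree has 1 node {ash}, right has 3 {poppy, yew, fern}.
      Root poppy: left subtree has 0 nodes { }, right has 2 {yew, fern}.
        Root fern: left subtree has 1 node {yew}, right has 0 { }.

moss, elm, sage, plum, bay, pear, cedar, fir, daisy, mint, ash, poppy, fern, yew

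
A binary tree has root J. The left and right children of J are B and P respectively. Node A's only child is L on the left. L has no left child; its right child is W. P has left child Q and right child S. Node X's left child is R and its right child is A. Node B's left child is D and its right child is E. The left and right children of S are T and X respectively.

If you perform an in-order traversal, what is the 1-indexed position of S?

In-order visits the left subtree, then the node, then the right subtree.
At J: go left to B.
  At B: go left to D.
    D is a leaf — visit D.
  Visit B.
  At B: go right to E.
    E is a leaf — visit E.
Visit J.
At J: go right to P.
  At P: go left to Q.
    Q is a leaf — visit Q.
  Visit P.
  At P: go right to S.
    At S: go left to T.
      T is a leaf — visit T.
    Visit S.
    At S: go right to X.
      At X: go left to R.
        R is a leaf — visit R.
      Visit X.
      At X: go right to A.
        At A: go left to L.
          At L: no left child.
          Visit L.
          At L: go right to W.
            W is a leaf — visit W.
        Visit A.
        At A: no right child.
Full in-order sequence: D, B, E, J, Q, P, T, S, R, X, L, W, A.

8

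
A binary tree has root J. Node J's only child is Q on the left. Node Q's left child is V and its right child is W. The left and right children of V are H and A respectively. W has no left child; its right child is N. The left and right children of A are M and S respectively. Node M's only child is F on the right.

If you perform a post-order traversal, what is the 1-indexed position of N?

Post-order visits the left subtree, then the right subtree, then the node.
At J: go left to Q.
  At Q: go left to V.
    At V: go left to H.
      H is a leaf — visit H.
    At V: go right to A.
      At A: go left to M.
        At M: no left child.
        At M: go right to F.
          F is a leaf — visit F.
        Visit M.
      At A: go right to S.
        S is a leaf — visit S.
      Visit A.
    Visit V.
  At Q: go right to W.
    At W: no left child.
    At W: go right to N.
      N is a leaf — visit N.
    Visit W.
  Visit Q.
At J: no right child.
Visit J.
Full post-order sequence: H, F, M, S, A, V, N, W, Q, J.

7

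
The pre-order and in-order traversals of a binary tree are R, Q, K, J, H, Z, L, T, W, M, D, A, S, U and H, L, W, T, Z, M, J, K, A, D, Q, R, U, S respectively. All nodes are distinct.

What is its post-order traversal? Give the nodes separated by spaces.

The first element of pre-order is the root; it splits in-order into left and right subtrees.
Root R: left subtree has 11 nodes {H, L, W, T, Z, M, J, K, A, D, Q}, right has 2 {U, S}.
  Root Q: left subtree has 10 nodes {H, L, W, T, Z, M, J, K, A, D}, right has 0 { }.
    Root K: left subtree has 7 nodes {H, L, W, T, Z, M, J}, right has 2 {A, D}.
      Root J: left subtree has 6 nodes {H, L, W, T, Z, M}, right has 0 { }.
        Root H: left subtree has 0 nodes { }, right has 5 {L, W, T, Z, M}.
          Root Z: left subtree has 3 nodes {L, W, T}, right has 1 {M}.
            Root L: left subtree has 0 nodes { }, right has 2 {W, T}.
              Root T: left subtree has 1 node {W}, right has 0 { }.
      Root D: left subtree has 1 node {A}, right has 0 { }.
  Root S: left subtree has 1 node {U}, right has 0 { }.

W T L M Z H J A D K Q U S R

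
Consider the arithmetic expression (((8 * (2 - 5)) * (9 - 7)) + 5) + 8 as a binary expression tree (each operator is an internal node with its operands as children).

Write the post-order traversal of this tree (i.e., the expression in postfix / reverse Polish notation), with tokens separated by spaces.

8 2 5 - * 9 7 - * 5 + 8 +

Post-order on an expression tree gives postfix notation: for each operator, emit left operand, right operand, then the operator.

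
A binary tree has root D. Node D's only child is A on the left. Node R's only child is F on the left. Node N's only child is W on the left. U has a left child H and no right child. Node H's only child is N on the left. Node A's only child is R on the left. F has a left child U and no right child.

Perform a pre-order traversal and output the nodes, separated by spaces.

D A R F U H N W

Pre-order visits the node, then its left subtree, then its right subtree.
Visit D.
At D: go left to A.
  Visit A.
  At A: go left to R.
    Visit R.
    At R: go left to F.
      Visit F.
      At F: go left to U.
        Visit U.
        At U: go left to H.
          Visit H.
          At H: go left to N.
            Visit N.
            At N: go left to W.
              W is a leaf — visit W.
            At N: no right child.
          At H: no right child.
        At U: no right child.
      At F: no right child.
    At R: no right child.
  At A: no right child.
At D: no right child.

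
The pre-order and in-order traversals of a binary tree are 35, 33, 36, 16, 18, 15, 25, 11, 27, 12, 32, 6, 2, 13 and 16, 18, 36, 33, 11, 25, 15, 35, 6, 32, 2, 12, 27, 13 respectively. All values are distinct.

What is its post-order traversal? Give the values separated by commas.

The first element of pre-order is the root; it splits in-order into left and right subtrees.
Root 35: left subtree has 7 nodes {16, 18, 36, 33, 11, 25, 15}, right has 6 {6, 32, 2, 12, 27, 13}.
  Root 33: left subtree has 3 nodes {16, 18, 36}, right has 3 {11, 25, 15}.
    Root 36: left subtree has 2 nodes {16, 18}, right has 0 { }.
      Root 16: left subtree has 0 nodes { }, right has 1 {18}.
    Root 15: left subtree has 2 nodes {11, 25}, right has 0 { }.
      Root 25: left subtree has 1 node {11}, right has 0 { }.
  Root 27: left subtree has 4 nodes {6, 32, 2, 12}, right has 1 {13}.
    Root 12: left subtree has 3 nodes {6, 32, 2}, right has 0 { }.
      Root 32: left subtree has 1 node {6}, right has 1 {2}.

18, 16, 36, 11, 25, 15, 33, 6, 2, 32, 12, 13, 27, 35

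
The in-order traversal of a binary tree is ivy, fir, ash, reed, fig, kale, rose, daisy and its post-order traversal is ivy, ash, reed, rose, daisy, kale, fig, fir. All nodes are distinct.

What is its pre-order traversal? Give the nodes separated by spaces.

fir ivy fig reed ash kale daisy rose

The last element of post-order is the root; it splits in-order into left and right subtrees.
Root fir: left subtree has 1 node {ivy}, right has 6 {ash, reed, fig, kale, rose, daisy}.
  Root fig: left subtree has 2 nodes {ash, reed}, right has 3 {kale, rose, daisy}.
    Root reed: left subtree has 1 node {ash}, right has 0 { }.
    Root kale: left subtree has 0 nodes { }, right has 2 {rose, daisy}.
      Root daisy: left subtree has 1 node {rose}, right has 0 { }.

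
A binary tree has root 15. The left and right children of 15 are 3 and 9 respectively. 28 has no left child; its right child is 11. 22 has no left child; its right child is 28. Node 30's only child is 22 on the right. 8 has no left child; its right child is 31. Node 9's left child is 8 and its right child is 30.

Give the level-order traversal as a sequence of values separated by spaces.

Level-order visits nodes level by level from the root, left to right within each level.
Level 0: 15
Level 1: 3, 9
Level 2: 8, 30
Level 3: 31, 22
Level 4: 28
Level 5: 11

15 3 9 8 30 31 22 28 11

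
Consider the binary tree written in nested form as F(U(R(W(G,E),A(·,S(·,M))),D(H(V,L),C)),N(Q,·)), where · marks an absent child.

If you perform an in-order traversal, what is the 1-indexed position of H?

10

In-order visits the left subtree, then the node, then the right subtree.
At F: go left to U.
  At U: go left to R.
    At R: go left to W.
      At W: go left to G.
        G is a leaf — visit G.
      Visit W.
      At W: go right to E.
        E is a leaf — visit E.
    Visit R.
    At R: go right to A.
      At A: no left child.
      Visit A.
      At A: go right to S.
        At S: no left child.
        Visit S.
        At S: go right to M.
          M is a leaf — visit M.
  Visit U.
  At U: go right to D.
    At D: go left to H.
      At H: go left to V.
        V is a leaf — visit V.
      Visit H.
      At H: go right to L.
        L is a leaf — visit L.
    Visit D.
    At D: go right to C.
      C is a leaf — visit C.
Visit F.
At F: go right to N.
  At N: go left to Q.
    Q is a leaf — visit Q.
  Visit N.
  At N: no right child.
Full in-order sequence: G, W, E, R, A, S, M, U, V, H, L, D, C, F, Q, N.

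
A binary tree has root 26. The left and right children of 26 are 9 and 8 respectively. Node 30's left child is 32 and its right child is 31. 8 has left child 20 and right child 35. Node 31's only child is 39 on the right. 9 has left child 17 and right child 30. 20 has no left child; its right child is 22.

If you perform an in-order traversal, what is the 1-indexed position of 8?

In-order visits the left subtree, then the node, then the right subtree.
At 26: go left to 9.
  At 9: go left to 17.
    17 is a leaf — visit 17.
  Visit 9.
  At 9: go right to 30.
    At 30: go left to 32.
      32 is a leaf — visit 32.
    Visit 30.
    At 30: go right to 31.
      At 31: no left child.
      Visit 31.
      At 31: go right to 39.
        39 is a leaf — visit 39.
Visit 26.
At 26: go right to 8.
  At 8: go left to 20.
    At 20: no left child.
    Visit 20.
    At 20: go right to 22.
      22 is a leaf — visit 22.
  Visit 8.
  At 8: go right to 35.
    35 is a leaf — visit 35.
Full in-order sequence: 17, 9, 32, 30, 31, 39, 26, 20, 22, 8, 35.

10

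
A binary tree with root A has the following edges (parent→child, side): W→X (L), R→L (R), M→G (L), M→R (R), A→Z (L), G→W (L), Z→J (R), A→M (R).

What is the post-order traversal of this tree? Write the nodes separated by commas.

J, Z, X, W, G, L, R, M, A

Post-order visits the left subtree, then the right subtree, then the node.
At A: go left to Z.
  At Z: no left child.
  At Z: go right to J.
    J is a leaf — visit J.
  Visit Z.
At A: go right to M.
  At M: go left to G.
    At G: go left to W.
      At W: go left to X.
        X is a leaf — visit X.
      At W: no right child.
      Visit W.
    At G: no right child.
    Visit G.
  At M: go right to R.
    At R: no left child.
    At R: go right to L.
      L is a leaf — visit L.
    Visit R.
  Visit M.
Visit A.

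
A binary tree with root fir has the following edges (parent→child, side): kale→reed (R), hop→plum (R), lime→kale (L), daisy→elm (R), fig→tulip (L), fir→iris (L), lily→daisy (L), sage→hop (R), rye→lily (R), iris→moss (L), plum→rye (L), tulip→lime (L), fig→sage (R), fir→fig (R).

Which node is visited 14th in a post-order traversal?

Post-order visits the left subtree, then the right subtree, then the node.
At fir: go left to iris.
  At iris: go left to moss.
    moss is a leaf — visit moss.
  At iris: no right child.
  Visit iris.
At fir: go right to fig.
  At fig: go left to tulip.
    At tulip: go left to lime.
      At lime: go left to kale.
        At kale: no left child.
        At kale: go right to reed.
          reed is a leaf — visit reed.
        Visit kale.
      At lime: no right child.
      Visit lime.
    At tulip: no right child.
    Visit tulip.
  At fig: go right to sage.
    At sage: no left child.
    At sage: go right to hop.
      At hop: no left child.
      At hop: go right to plum.
        At plum: go left to rye.
          At rye: no left child.
          At rye: go right to lily.
            At lily: go left to daisy.
              At daisy: no left child.
              At daisy: go right to elm.
                elm is a leaf — visit elm.
              Visit daisy.
            At lily: no right child.
            Visit lily.
          Visit rye.
        At plum: no right child.
        Visit plum.
      Visit hop.
    Visit sage.
  Visit fig.
Visit fir.
Full post-order sequence: moss, iris, reed, kale, lime, tulip, elm, daisy, lily, rye, plum, hop, sage, fig, fir.

fig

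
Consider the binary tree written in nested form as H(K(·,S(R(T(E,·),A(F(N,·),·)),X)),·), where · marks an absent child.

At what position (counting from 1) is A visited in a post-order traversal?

Post-order visits the left subtree, then the right subtree, then the node.
At H: go left to K.
  At K: no left child.
  At K: go right to S.
    At S: go left to R.
      At R: go left to T.
        At T: go left to E.
          E is a leaf — visit E.
        At T: no right child.
        Visit T.
      At R: go right to A.
        At A: go left to F.
          At F: go left to N.
            N is a leaf — visit N.
          At F: no right child.
          Visit F.
        At A: no right child.
        Visit A.
      Visit R.
    At S: go right to X.
      X is a leaf — visit X.
    Visit S.
  Visit K.
At H: no right child.
Visit H.
Full post-order sequence: E, T, N, F, A, R, X, S, K, H.

5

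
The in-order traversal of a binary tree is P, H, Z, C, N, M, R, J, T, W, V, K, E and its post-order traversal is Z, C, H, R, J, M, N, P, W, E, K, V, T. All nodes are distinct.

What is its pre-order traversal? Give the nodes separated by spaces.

The last element of post-order is the root; it splits in-order into left and right subtrees.
Root T: left subtree has 8 nodes {P, H, Z, C, N, M, R, J}, right has 4 {W, V, K, E}.
  Root P: left subtree has 0 nodes { }, right has 7 {H, Z, C, N, M, R, J}.
    Root N: left subtree has 3 nodes {H, Z, C}, right has 3 {M, R, J}.
      Root H: left subtree has 0 nodes { }, right has 2 {Z, C}.
        Root C: left subtree has 1 node {Z}, right has 0 { }.
      Root M: left subtree has 0 nodes { }, right has 2 {R, J}.
        Root J: left subtree has 1 node {R}, right has 0 { }.
  Root V: left subtree has 1 node {W}, right has 2 {K, E}.
    Root K: left subtree has 0 nodes { }, right has 1 {E}.

T P N H C Z M J R V W K E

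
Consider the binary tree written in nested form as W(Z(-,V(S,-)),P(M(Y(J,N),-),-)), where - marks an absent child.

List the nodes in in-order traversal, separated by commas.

In-order visits the left subtree, then the node, then the right subtree.
At W: go left to Z.
  At Z: no left child.
  Visit Z.
  At Z: go right to V.
    At V: go left to S.
      S is a leaf — visit S.
    Visit V.
    At V: no right child.
Visit W.
At W: go right to P.
  At P: go left to M.
    At M: go left to Y.
      At Y: go left to J.
        J is a leaf — visit J.
      Visit Y.
      At Y: go right to N.
        N is a leaf — visit N.
    Visit M.
    At M: no right child.
  Visit P.
  At P: no right child.

Z, S, V, W, J, Y, N, M, P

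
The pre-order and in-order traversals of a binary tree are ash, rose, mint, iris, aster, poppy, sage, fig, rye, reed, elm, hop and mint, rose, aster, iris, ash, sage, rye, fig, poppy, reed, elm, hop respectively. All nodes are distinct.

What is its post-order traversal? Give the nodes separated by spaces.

The first element of pre-order is the root; it splits in-order into left and right subtrees.
Root ash: left subtree has 4 nodes {mint, rose, aster, iris}, right has 7 {sage, rye, fig, poppy, reed, elm, hop}.
  Root rose: left subtree has 1 node {mint}, right has 2 {aster, iris}.
    Root iris: left subtree has 1 node {aster}, right has 0 { }.
  Root poppy: left subtree has 3 nodes {sage, rye, fig}, right has 3 {reed, elm, hop}.
    Root sage: left subtree has 0 nodes { }, right has 2 {rye, fig}.
      Root fig: left subtree has 1 node {rye}, right has 0 { }.
    Root reed: left subtree has 0 nodes { }, right has 2 {elm, hop}.
      Root elm: left subtree has 0 nodes { }, right has 1 {hop}.

mint aster iris rose rye fig sage hop elm reed poppy ash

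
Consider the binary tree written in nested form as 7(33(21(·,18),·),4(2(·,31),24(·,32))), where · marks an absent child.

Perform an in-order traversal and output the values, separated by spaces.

21 18 33 7 2 31 4 24 32

In-order visits the left subtree, then the node, then the right subtree.
At 7: go left to 33.
  At 33: go left to 21.
    At 21: no left child.
    Visit 21.
    At 21: go right to 18.
      18 is a leaf — visit 18.
  Visit 33.
  At 33: no right child.
Visit 7.
At 7: go right to 4.
  At 4: go left to 2.
    At 2: no left child.
    Visit 2.
    At 2: go right to 31.
      31 is a leaf — visit 31.
  Visit 4.
  At 4: go right to 24.
    At 24: no left child.
    Visit 24.
    At 24: go right to 32.
      32 is a leaf — visit 32.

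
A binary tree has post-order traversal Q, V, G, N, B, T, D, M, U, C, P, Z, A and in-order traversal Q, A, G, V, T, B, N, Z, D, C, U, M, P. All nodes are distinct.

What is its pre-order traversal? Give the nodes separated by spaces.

A Q Z T G V B N P C D U M

The last element of post-order is the root; it splits in-order into left and right subtrees.
Root A: left subtree has 1 node {Q}, right has 11 {G, V, T, B, N, Z, D, C, U, M, P}.
  Root Z: left subtree has 5 nodes {G, V, T, B, N}, right has 5 {D, C, U, M, P}.
    Root T: left subtree has 2 nodes {G, V}, right has 2 {B, N}.
      Root G: left subtree has 0 nodes { }, right has 1 {V}.
      Root B: left subtree has 0 nodes { }, right has 1 {N}.
    Root P: left subtree has 4 nodes {D, C, U, M}, right has 0 { }.
      Root C: left subtree has 1 node {D}, right has 2 {U, M}.
        Root U: left subtree has 0 nodes { }, right has 1 {M}.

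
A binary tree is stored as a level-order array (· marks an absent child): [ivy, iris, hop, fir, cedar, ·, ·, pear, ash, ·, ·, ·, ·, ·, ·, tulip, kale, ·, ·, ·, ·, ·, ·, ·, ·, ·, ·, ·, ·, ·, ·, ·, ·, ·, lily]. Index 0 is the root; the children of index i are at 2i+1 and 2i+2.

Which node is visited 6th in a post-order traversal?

Post-order visits the left subtree, then the right subtree, then the node.
At ivy: go left to iris.
  At iris: go left to fir.
    At fir: go left to pear.
      At pear: go left to tulip.
        tulip is a leaf — visit tulip.
      At pear: go right to kale.
        At kale: no left child.
        At kale: go right to lily.
          lily is a leaf — visit lily.
        Visit kale.
      Visit pear.
    At fir: go right to ash.
      ash is a leaf — visit ash.
    Visit fir.
  At iris: go right to cedar.
    cedar is a leaf — visit cedar.
  Visit iris.
At ivy: go right to hop.
  hop is a leaf — visit hop.
Visit ivy.
Full post-order sequence: tulip, lily, kale, pear, ash, fir, cedar, iris, hop, ivy.

fir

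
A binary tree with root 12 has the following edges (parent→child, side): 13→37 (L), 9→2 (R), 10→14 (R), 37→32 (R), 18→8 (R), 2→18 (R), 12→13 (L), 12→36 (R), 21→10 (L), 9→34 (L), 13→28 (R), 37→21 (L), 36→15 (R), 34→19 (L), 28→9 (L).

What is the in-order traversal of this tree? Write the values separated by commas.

10, 14, 21, 37, 32, 13, 19, 34, 9, 2, 18, 8, 28, 12, 36, 15

In-order visits the left subtree, then the node, then the right subtree.
At 12: go left to 13.
  At 13: go left to 37.
    At 37: go left to 21.
      At 21: go left to 10.
        At 10: no left child.
        Visit 10.
        At 10: go right to 14.
          14 is a leaf — visit 14.
      Visit 21.
      At 21: no right child.
    Visit 37.
    At 37: go right to 32.
      32 is a leaf — visit 32.
  Visit 13.
  At 13: go right to 28.
    At 28: go left to 9.
      At 9: go left to 34.
        At 34: go left to 19.
          19 is a leaf — visit 19.
        Visit 34.
        At 34: no right child.
      Visit 9.
      At 9: go right to 2.
        At 2: no left child.
        Visit 2.
        At 2: go right to 18.
          At 18: no left child.
          Visit 18.
          At 18: go right to 8.
            8 is a leaf — visit 8.
    Visit 28.
    At 28: no right child.
Visit 12.
At 12: go right to 36.
  At 36: no left child.
  Visit 36.
  At 36: go right to 15.
    15 is a leaf — visit 15.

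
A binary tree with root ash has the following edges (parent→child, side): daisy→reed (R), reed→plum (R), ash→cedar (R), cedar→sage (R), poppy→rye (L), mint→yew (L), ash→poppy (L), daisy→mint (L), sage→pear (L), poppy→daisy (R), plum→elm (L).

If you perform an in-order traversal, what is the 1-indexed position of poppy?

In-order visits the left subtree, then the node, then the right subtree.
At ash: go left to poppy.
  At poppy: go left to rye.
    rye is a leaf — visit rye.
  Visit poppy.
  At poppy: go right to daisy.
    At daisy: go left to mint.
      At mint: go left to yew.
        yew is a leaf — visit yew.
      Visit mint.
      At mint: no right child.
    Visit daisy.
    At daisy: go right to reed.
      At reed: no left child.
      Visit reed.
      At reed: go right to plum.
        At plum: go left to elm.
          elm is a leaf — visit elm.
        Visit plum.
        At plum: no right child.
Visit ash.
At ash: go right to cedar.
  At cedar: no left child.
  Visit cedar.
  At cedar: go right to sage.
    At sage: go left to pear.
      pear is a leaf — visit pear.
    Visit sage.
    At sage: no right child.
Full in-order sequence: rye, poppy, yew, mint, daisy, reed, elm, plum, ash, cedar, pear, sage.

2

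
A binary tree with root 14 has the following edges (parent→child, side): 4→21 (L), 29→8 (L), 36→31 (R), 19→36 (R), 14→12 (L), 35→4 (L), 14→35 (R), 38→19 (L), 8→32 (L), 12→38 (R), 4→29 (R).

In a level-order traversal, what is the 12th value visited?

32

Level-order visits nodes level by level from the root, left to right within each level.
Level 0: 14
Level 1: 12, 35
Level 2: 38, 4
Level 3: 19, 21, 29
Level 4: 36, 8
Level 5: 31, 32
Full level-order sequence: 14, 12, 35, 38, 4, 19, 21, 29, 36, 8, 31, 32.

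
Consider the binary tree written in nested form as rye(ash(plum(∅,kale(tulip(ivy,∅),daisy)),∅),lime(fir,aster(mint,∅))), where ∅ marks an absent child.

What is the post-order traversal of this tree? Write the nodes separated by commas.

Post-order visits the left subtree, then the right subtree, then the node.
At rye: go left to ash.
  At ash: go left to plum.
    At plum: no left child.
    At plum: go right to kale.
      At kale: go left to tulip.
        At tulip: go left to ivy.
          ivy is a leaf — visit ivy.
        At tulip: no right child.
        Visit tulip.
      At kale: go right to daisy.
        daisy is a leaf — visit daisy.
      Visit kale.
    Visit plum.
  At ash: no right child.
  Visit ash.
At rye: go right to lime.
  At lime: go left to fir.
    fir is a leaf — visit fir.
  At lime: go right to aster.
    At aster: go left to mint.
      mint is a leaf — visit mint.
    At aster: no right child.
    Visit aster.
  Visit lime.
Visit rye.

ivy, tulip, daisy, kale, plum, ash, fir, mint, aster, lime, rye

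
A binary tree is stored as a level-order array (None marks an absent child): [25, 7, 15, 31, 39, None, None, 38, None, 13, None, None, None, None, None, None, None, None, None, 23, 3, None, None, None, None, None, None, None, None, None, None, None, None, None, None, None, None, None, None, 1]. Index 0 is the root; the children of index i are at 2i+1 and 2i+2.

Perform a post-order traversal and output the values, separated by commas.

Post-order visits the left subtree, then the right subtree, then the node.
At 25: go left to 7.
  At 7: go left to 31.
    At 31: go left to 38.
      38 is a leaf — visit 38.
    At 31: no right child.
    Visit 31.
  At 7: go right to 39.
    At 39: go left to 13.
      At 13: go left to 23.
        At 23: go left to 1.
          1 is a leaf — visit 1.
        At 23: no right child.
        Visit 23.
      At 13: go right to 3.
        3 is a leaf — visit 3.
      Visit 13.
    At 39: no right child.
    Visit 39.
  Visit 7.
At 25: go right to 15.
  15 is a leaf — visit 15.
Visit 25.

38, 31, 1, 23, 3, 13, 39, 7, 15, 25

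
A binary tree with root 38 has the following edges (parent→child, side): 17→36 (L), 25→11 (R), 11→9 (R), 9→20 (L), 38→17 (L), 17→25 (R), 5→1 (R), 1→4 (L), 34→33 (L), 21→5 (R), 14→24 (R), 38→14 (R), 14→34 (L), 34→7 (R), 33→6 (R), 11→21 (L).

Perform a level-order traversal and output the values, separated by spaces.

38 17 14 36 25 34 24 11 33 7 21 9 6 5 20 1 4

Level-order visits nodes level by level from the root, left to right within each level.
Level 0: 38
Level 1: 17, 14
Level 2: 36, 25, 34, 24
Level 3: 11, 33, 7
Level 4: 21, 9, 6
Level 5: 5, 20
Level 6: 1
Level 7: 4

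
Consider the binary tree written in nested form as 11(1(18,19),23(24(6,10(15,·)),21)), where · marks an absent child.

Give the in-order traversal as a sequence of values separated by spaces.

18 1 19 11 6 24 15 10 23 21

In-order visits the left subtree, then the node, then the right subtree.
At 11: go left to 1.
  At 1: go left to 18.
    18 is a leaf — visit 18.
  Visit 1.
  At 1: go right to 19.
    19 is a leaf — visit 19.
Visit 11.
At 11: go right to 23.
  At 23: go left to 24.
    At 24: go left to 6.
      6 is a leaf — visit 6.
    Visit 24.
    At 24: go right to 10.
      At 10: go left to 15.
        15 is a leaf — visit 15.
      Visit 10.
      At 10: no right child.
  Visit 23.
  At 23: go right to 21.
    21 is a leaf — visit 21.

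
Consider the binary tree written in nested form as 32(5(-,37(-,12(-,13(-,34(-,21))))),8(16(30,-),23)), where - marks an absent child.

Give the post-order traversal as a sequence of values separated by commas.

Post-order visits the left subtree, then the right subtree, then the node.
At 32: go left to 5.
  At 5: no left child.
  At 5: go right to 37.
    At 37: no left child.
    At 37: go right to 12.
      At 12: no left child.
      At 12: go right to 13.
        At 13: no left child.
        At 13: go right to 34.
          At 34: no left child.
          At 34: go right to 21.
            21 is a leaf — visit 21.
          Visit 34.
        Visit 13.
      Visit 12.
    Visit 37.
  Visit 5.
At 32: go right to 8.
  At 8: go left to 16.
    At 16: go left to 30.
      30 is a leaf — visit 30.
    At 16: no right child.
    Visit 16.
  At 8: go right to 23.
    23 is a leaf — visit 23.
  Visit 8.
Visit 32.

21, 34, 13, 12, 37, 5, 30, 16, 23, 8, 32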